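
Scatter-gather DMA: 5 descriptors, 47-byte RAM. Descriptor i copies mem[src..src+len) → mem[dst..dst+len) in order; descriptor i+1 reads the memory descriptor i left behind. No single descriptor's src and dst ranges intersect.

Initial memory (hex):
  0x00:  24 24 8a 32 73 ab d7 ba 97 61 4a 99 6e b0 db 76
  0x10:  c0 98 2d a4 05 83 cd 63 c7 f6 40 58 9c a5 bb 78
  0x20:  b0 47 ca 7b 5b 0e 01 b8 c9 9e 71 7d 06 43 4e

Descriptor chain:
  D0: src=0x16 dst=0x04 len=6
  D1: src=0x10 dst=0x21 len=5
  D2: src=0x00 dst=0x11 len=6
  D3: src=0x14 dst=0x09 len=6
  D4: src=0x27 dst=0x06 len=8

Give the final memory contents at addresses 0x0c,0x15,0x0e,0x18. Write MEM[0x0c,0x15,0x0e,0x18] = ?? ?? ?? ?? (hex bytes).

MEM[0x0c,0x15,0x0e,0x18] = 43 cd f6 c7

  after D0: wrote 6B at 0x04 = cd63c7f64058
  after D1: wrote 5B at 0x21 = c0982da405
  after D2: wrote 6B at 0x11 = 24248a32cd63
  after D3: wrote 6B at 0x09 = 32cd6363c7f6
  after D4: wrote 8B at 0x06 = b8c99e717d06434e
query mem[0x0c]=0x43, mem[0x15]=0xcd, mem[0x0e]=0xf6, mem[0x18]=0xc7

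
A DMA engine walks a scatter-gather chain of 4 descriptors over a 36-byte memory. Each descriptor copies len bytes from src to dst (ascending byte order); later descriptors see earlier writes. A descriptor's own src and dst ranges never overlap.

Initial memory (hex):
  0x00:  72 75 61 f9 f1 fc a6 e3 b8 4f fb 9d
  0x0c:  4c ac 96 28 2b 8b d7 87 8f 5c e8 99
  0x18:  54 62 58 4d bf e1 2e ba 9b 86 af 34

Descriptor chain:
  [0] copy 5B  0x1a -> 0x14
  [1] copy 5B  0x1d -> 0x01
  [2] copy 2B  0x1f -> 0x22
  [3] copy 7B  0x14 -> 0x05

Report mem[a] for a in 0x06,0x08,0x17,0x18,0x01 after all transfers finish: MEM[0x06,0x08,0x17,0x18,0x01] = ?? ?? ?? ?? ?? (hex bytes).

D0: mem[0x14..0x18] <- [58 4d bf e1 2e]
D1: mem[0x01..0x05] <- [e1 2e ba 9b 86]
D2: mem[0x22..0x23] <- [ba 9b]
D3: mem[0x05..0x0b] <- [58 4d bf e1 2e 62 58]
query mem[0x06]=0x4d, mem[0x08]=0xe1, mem[0x17]=0xe1, mem[0x18]=0x2e, mem[0x01]=0xe1

MEM[0x06,0x08,0x17,0x18,0x01] = 4d e1 e1 2e e1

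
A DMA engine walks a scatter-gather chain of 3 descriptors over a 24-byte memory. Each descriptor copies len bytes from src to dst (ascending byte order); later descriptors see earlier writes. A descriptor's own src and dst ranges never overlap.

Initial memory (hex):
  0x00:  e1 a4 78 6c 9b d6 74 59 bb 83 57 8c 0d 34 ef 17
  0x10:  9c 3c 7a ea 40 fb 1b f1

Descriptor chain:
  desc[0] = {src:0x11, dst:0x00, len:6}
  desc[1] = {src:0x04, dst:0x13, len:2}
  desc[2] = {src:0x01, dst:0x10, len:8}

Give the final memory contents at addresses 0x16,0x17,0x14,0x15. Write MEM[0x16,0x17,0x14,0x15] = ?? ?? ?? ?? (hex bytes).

MEM[0x16,0x17,0x14,0x15] = 59 bb 1b 74

D0: mem[0x00..0x05] <- [3c 7a ea 40 fb 1b]
D1: mem[0x13..0x14] <- [fb 1b]
D2: mem[0x10..0x17] <- [7a ea 40 fb 1b 74 59 bb]
query mem[0x16]=0x59, mem[0x17]=0xbb, mem[0x14]=0x1b, mem[0x15]=0x74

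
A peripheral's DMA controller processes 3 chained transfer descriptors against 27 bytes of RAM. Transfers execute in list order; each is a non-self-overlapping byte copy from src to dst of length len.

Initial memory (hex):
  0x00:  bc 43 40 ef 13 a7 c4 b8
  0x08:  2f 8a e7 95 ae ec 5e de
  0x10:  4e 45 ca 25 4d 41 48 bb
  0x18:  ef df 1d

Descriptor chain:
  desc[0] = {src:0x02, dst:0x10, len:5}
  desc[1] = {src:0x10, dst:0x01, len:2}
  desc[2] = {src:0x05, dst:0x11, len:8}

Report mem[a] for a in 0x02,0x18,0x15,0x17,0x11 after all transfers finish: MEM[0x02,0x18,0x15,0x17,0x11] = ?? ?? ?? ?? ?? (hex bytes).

MEM[0x02,0x18,0x15,0x17,0x11] = ef ae 8a 95 a7

[0] 0x02->0x10 len=5 : 40 ef 13 a7 c4
[1] 0x10->0x01 len=2 : 40 ef
[2] 0x05->0x11 len=8 : a7 c4 b8 2f 8a e7 95 ae
query mem[0x02]=0xef, mem[0x18]=0xae, mem[0x15]=0x8a, mem[0x17]=0x95, mem[0x11]=0xa7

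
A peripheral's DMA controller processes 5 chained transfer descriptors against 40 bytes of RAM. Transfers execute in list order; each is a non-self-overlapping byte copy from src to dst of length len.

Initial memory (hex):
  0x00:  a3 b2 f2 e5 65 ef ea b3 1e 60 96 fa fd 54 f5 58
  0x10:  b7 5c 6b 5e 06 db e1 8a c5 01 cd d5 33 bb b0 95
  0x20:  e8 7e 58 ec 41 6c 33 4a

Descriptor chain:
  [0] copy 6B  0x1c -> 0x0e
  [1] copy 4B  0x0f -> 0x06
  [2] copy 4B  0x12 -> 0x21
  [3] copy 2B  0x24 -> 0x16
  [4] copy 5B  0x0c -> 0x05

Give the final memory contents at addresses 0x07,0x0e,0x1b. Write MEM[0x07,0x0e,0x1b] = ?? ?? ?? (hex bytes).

#0 dst[0x0e+6] := {0x33,0xbb,0xb0,0x95,0xe8,0x7e}
#1 dst[0x06+4] := {0xbb,0xb0,0x95,0xe8}
#2 dst[0x21+4] := {0xe8,0x7e,0x06,0xdb}
#3 dst[0x16+2] := {0xdb,0x6c}
#4 dst[0x05+5] := {0xfd,0x54,0x33,0xbb,0xb0}
query mem[0x07]=0x33, mem[0x0e]=0x33, mem[0x1b]=0xd5

MEM[0x07,0x0e,0x1b] = 33 33 d5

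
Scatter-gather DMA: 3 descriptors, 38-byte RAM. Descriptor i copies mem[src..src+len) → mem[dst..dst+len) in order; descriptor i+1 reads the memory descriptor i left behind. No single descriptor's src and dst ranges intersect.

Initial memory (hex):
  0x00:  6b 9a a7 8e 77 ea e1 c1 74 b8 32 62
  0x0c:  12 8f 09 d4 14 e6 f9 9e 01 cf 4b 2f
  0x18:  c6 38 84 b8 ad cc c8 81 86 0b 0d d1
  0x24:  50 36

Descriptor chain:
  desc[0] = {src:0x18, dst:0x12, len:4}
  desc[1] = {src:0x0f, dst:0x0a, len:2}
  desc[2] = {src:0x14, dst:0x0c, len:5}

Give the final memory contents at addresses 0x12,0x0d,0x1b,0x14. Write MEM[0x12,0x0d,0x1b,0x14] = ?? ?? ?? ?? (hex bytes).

MEM[0x12,0x0d,0x1b,0x14] = c6 b8 b8 84

#0 dst[0x12+4] := {0xc6,0x38,0x84,0xb8}
#1 dst[0x0a+2] := {0xd4,0x14}
#2 dst[0x0c+5] := {0x84,0xb8,0x4b,0x2f,0xc6}
query mem[0x12]=0xc6, mem[0x0d]=0xb8, mem[0x1b]=0xb8, mem[0x14]=0x84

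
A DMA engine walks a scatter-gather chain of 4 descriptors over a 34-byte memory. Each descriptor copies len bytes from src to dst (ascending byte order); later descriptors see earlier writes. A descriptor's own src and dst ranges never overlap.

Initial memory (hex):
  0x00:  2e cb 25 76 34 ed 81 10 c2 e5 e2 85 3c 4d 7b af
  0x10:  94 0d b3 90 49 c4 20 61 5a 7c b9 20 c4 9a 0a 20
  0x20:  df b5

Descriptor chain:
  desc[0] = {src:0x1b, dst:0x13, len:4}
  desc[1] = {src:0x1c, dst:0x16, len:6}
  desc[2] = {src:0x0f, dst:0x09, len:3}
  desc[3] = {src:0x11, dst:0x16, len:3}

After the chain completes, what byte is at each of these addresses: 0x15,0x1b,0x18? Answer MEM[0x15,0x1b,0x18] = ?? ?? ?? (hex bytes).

MEM[0x15,0x1b,0x18] = 9a b5 20

  after D0: wrote 4B at 0x13 = 20c49a0a
  after D1: wrote 6B at 0x16 = c49a0a20dfb5
  after D2: wrote 3B at 0x09 = af940d
  after D3: wrote 3B at 0x16 = 0db320
query mem[0x15]=0x9a, mem[0x1b]=0xb5, mem[0x18]=0x20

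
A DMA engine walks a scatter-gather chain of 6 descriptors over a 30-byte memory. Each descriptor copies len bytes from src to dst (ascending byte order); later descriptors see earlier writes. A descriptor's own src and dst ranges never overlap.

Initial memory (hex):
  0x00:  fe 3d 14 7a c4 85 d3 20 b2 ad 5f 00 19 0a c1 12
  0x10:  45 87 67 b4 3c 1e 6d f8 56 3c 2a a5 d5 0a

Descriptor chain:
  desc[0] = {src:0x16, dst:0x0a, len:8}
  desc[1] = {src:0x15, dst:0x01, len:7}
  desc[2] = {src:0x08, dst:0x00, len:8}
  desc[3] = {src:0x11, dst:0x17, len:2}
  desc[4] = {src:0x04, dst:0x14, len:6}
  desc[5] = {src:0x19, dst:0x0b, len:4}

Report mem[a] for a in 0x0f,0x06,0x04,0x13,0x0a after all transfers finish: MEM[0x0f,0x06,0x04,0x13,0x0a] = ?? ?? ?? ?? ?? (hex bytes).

D0: mem[0x0a..0x11] <- [6d f8 56 3c 2a a5 d5 0a]
D1: mem[0x01..0x07] <- [1e 6d f8 56 3c 2a a5]
D2: mem[0x00..0x07] <- [b2 ad 6d f8 56 3c 2a a5]
D3: mem[0x17..0x18] <- [0a 67]
D4: mem[0x14..0x19] <- [56 3c 2a a5 b2 ad]
D5: mem[0x0b..0x0e] <- [ad 2a a5 d5]
query mem[0x0f]=0xa5, mem[0x06]=0x2a, mem[0x04]=0x56, mem[0x13]=0xb4, mem[0x0a]=0x6d

MEM[0x0f,0x06,0x04,0x13,0x0a] = a5 2a 56 b4 6d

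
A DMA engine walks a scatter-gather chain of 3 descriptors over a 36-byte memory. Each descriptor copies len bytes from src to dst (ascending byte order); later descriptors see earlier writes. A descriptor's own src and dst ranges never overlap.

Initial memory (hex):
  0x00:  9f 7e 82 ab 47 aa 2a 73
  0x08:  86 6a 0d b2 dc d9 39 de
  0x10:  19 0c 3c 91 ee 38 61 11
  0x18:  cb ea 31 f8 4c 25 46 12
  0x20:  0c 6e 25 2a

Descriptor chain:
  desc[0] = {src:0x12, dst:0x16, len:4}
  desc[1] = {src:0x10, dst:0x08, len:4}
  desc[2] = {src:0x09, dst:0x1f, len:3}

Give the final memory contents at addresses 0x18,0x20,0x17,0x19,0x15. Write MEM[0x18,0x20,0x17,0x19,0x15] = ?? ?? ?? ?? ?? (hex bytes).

D0: mem[0x16..0x19] <- [3c 91 ee 38]
D1: mem[0x08..0x0b] <- [19 0c 3c 91]
D2: mem[0x1f..0x21] <- [0c 3c 91]
query mem[0x18]=0xee, mem[0x20]=0x3c, mem[0x17]=0x91, mem[0x19]=0x38, mem[0x15]=0x38

MEM[0x18,0x20,0x17,0x19,0x15] = ee 3c 91 38 38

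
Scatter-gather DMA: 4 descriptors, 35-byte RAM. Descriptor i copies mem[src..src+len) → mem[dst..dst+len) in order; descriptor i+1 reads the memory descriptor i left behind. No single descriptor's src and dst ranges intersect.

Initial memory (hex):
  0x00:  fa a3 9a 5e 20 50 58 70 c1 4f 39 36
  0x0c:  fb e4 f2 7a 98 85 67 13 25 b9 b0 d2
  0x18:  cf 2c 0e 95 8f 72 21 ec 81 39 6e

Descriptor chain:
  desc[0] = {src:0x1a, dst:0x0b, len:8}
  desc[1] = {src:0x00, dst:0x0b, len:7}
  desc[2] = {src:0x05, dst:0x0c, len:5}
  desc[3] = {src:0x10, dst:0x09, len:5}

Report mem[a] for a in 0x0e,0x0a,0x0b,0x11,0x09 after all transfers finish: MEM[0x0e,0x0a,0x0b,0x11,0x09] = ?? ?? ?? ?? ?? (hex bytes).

MEM[0x0e,0x0a,0x0b,0x11,0x09] = 70 58 39 58 4f

[0] 0x1a->0x0b len=8 : 0e 95 8f 72 21 ec 81 39
[1] 0x00->0x0b len=7 : fa a3 9a 5e 20 50 58
[2] 0x05->0x0c len=5 : 50 58 70 c1 4f
[3] 0x10->0x09 len=5 : 4f 58 39 13 25
query mem[0x0e]=0x70, mem[0x0a]=0x58, mem[0x0b]=0x39, mem[0x11]=0x58, mem[0x09]=0x4f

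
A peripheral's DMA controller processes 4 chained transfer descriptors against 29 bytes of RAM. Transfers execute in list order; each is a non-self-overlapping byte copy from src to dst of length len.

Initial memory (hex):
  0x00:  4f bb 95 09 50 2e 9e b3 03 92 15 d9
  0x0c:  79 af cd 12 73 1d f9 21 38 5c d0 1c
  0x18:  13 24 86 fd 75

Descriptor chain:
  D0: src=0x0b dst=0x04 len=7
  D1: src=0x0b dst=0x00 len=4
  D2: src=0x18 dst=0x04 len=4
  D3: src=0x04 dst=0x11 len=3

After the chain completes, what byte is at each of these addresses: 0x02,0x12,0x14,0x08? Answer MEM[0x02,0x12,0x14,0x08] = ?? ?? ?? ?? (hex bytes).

MEM[0x02,0x12,0x14,0x08] = af 24 38 12

  after D0: wrote 7B at 0x04 = d979afcd12731d
  after D1: wrote 4B at 0x00 = d979afcd
  after D2: wrote 4B at 0x04 = 132486fd
  after D3: wrote 3B at 0x11 = 132486
query mem[0x02]=0xaf, mem[0x12]=0x24, mem[0x14]=0x38, mem[0x08]=0x12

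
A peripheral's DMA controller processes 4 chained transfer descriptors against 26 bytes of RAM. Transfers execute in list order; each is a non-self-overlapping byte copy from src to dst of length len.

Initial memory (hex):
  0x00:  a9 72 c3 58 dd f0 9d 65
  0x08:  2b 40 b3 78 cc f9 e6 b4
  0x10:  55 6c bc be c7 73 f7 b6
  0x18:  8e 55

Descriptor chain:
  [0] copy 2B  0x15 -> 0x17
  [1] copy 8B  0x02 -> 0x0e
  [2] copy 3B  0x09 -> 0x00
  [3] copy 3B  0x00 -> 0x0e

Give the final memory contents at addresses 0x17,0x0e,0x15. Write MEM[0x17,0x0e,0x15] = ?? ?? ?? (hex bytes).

MEM[0x17,0x0e,0x15] = 73 40 40

#0 dst[0x17+2] := {0x73,0xf7}
#1 dst[0x0e+8] := {0xc3,0x58,0xdd,0xf0,0x9d,0x65,0x2b,0x40}
#2 dst[0x00+3] := {0x40,0xb3,0x78}
#3 dst[0x0e+3] := {0x40,0xb3,0x78}
query mem[0x17]=0x73, mem[0x0e]=0x40, mem[0x15]=0x40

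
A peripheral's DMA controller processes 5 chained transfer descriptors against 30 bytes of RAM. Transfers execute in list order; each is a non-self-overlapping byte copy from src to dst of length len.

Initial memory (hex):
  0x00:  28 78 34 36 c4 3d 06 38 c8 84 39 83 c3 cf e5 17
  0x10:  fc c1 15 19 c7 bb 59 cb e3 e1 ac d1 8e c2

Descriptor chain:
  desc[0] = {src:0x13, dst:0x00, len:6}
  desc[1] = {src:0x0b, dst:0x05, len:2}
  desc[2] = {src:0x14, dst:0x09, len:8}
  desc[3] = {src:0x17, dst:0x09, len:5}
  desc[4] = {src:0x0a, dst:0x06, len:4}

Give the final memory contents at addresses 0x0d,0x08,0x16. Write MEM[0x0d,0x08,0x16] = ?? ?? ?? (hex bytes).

MEM[0x0d,0x08,0x16] = d1 ac 59

#0 dst[0x00+6] := {0x19,0xc7,0xbb,0x59,0xcb,0xe3}
#1 dst[0x05+2] := {0x83,0xc3}
#2 dst[0x09+8] := {0xc7,0xbb,0x59,0xcb,0xe3,0xe1,0xac,0xd1}
#3 dst[0x09+5] := {0xcb,0xe3,0xe1,0xac,0xd1}
#4 dst[0x06+4] := {0xe3,0xe1,0xac,0xd1}
query mem[0x0d]=0xd1, mem[0x08]=0xac, mem[0x16]=0x59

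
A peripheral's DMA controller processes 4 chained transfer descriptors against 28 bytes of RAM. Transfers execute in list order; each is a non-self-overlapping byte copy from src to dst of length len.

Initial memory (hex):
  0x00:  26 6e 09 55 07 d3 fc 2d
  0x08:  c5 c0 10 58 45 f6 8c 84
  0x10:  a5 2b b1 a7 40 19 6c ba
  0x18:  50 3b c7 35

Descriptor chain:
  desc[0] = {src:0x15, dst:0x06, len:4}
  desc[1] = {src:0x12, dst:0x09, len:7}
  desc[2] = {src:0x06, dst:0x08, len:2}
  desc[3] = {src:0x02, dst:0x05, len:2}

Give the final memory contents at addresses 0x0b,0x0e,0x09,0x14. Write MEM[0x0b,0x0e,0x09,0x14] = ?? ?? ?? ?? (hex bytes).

[0] 0x15->0x06 len=4 : 19 6c ba 50
[1] 0x12->0x09 len=7 : b1 a7 40 19 6c ba 50
[2] 0x06->0x08 len=2 : 19 6c
[3] 0x02->0x05 len=2 : 09 55
query mem[0x0b]=0x40, mem[0x0e]=0xba, mem[0x09]=0x6c, mem[0x14]=0x40

MEM[0x0b,0x0e,0x09,0x14] = 40 ba 6c 40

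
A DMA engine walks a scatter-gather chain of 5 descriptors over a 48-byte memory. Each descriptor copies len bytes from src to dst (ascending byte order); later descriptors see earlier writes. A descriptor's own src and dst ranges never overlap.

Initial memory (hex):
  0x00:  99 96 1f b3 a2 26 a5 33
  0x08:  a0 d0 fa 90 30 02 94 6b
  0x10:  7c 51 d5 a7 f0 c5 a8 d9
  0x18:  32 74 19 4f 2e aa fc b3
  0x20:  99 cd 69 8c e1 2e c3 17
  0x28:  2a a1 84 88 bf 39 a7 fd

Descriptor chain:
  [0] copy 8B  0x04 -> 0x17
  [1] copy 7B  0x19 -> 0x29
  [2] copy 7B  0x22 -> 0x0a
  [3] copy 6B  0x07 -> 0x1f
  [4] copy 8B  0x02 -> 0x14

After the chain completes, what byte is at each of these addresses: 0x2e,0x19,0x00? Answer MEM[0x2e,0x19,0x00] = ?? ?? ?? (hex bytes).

#0 dst[0x17+8] := {0xa2,0x26,0xa5,0x33,0xa0,0xd0,0xfa,0x90}
#1 dst[0x29+7] := {0xa5,0x33,0xa0,0xd0,0xfa,0x90,0xb3}
#2 dst[0x0a+7] := {0x69,0x8c,0xe1,0x2e,0xc3,0x17,0x2a}
#3 dst[0x1f+6] := {0x33,0xa0,0xd0,0x69,0x8c,0xe1}
#4 dst[0x14+8] := {0x1f,0xb3,0xa2,0x26,0xa5,0x33,0xa0,0xd0}
query mem[0x2e]=0x90, mem[0x19]=0x33, mem[0x00]=0x99

MEM[0x2e,0x19,0x00] = 90 33 99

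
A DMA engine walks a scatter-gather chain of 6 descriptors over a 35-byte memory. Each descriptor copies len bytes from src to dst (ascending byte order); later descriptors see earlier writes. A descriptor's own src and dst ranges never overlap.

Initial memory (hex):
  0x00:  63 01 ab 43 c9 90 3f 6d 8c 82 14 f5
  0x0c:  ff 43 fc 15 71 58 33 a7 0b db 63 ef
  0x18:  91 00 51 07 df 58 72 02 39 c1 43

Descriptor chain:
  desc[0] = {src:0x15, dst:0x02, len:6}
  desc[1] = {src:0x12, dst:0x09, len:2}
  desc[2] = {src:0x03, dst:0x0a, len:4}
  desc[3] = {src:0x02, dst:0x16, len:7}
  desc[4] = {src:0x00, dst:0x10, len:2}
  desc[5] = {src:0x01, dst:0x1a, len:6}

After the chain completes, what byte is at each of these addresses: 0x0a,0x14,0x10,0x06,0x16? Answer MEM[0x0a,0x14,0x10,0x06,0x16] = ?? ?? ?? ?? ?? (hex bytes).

MEM[0x0a,0x14,0x10,0x06,0x16] = 63 0b 63 00 db

  after D0: wrote 6B at 0x02 = db63ef910051
  after D1: wrote 2B at 0x09 = 33a7
  after D2: wrote 4B at 0x0a = 63ef9100
  after D3: wrote 7B at 0x16 = db63ef9100518c
  after D4: wrote 2B at 0x10 = 6301
  after D5: wrote 6B at 0x1a = 01db63ef9100
query mem[0x0a]=0x63, mem[0x14]=0x0b, mem[0x10]=0x63, mem[0x06]=0x00, mem[0x16]=0xdb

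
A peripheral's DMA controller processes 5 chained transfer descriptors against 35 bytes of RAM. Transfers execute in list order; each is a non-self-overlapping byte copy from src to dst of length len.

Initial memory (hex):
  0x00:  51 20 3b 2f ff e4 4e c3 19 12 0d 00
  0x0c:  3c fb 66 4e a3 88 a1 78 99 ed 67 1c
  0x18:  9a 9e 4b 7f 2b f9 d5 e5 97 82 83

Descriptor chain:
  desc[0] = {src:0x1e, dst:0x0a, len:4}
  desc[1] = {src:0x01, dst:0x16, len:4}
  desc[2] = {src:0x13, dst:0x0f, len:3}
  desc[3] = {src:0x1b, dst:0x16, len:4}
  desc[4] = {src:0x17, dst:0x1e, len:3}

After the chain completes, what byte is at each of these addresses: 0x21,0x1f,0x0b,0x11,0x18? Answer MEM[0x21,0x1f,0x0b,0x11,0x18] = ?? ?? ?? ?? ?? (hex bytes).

MEM[0x21,0x1f,0x0b,0x11,0x18] = 82 f9 e5 ed f9

[0] 0x1e->0x0a len=4 : d5 e5 97 82
[1] 0x01->0x16 len=4 : 20 3b 2f ff
[2] 0x13->0x0f len=3 : 78 99 ed
[3] 0x1b->0x16 len=4 : 7f 2b f9 d5
[4] 0x17->0x1e len=3 : 2b f9 d5
query mem[0x21]=0x82, mem[0x1f]=0xf9, mem[0x0b]=0xe5, mem[0x11]=0xed, mem[0x18]=0xf9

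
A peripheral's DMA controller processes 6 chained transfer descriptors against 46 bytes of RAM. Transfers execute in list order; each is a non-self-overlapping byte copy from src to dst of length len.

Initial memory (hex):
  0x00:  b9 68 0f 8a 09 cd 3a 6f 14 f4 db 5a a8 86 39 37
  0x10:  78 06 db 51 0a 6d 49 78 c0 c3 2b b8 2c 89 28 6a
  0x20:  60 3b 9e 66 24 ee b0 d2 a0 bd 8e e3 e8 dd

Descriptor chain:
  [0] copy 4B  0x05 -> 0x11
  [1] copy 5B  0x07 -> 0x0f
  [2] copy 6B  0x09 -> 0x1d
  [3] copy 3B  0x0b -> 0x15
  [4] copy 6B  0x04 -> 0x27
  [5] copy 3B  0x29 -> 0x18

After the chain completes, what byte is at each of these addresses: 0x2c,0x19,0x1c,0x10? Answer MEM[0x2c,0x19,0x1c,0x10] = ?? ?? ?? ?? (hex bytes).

MEM[0x2c,0x19,0x1c,0x10] = f4 6f 2c 14

[0] 0x05->0x11 len=4 : cd 3a 6f 14
[1] 0x07->0x0f len=5 : 6f 14 f4 db 5a
[2] 0x09->0x1d len=6 : f4 db 5a a8 86 39
[3] 0x0b->0x15 len=3 : 5a a8 86
[4] 0x04->0x27 len=6 : 09 cd 3a 6f 14 f4
[5] 0x29->0x18 len=3 : 3a 6f 14
query mem[0x2c]=0xf4, mem[0x19]=0x6f, mem[0x1c]=0x2c, mem[0x10]=0x14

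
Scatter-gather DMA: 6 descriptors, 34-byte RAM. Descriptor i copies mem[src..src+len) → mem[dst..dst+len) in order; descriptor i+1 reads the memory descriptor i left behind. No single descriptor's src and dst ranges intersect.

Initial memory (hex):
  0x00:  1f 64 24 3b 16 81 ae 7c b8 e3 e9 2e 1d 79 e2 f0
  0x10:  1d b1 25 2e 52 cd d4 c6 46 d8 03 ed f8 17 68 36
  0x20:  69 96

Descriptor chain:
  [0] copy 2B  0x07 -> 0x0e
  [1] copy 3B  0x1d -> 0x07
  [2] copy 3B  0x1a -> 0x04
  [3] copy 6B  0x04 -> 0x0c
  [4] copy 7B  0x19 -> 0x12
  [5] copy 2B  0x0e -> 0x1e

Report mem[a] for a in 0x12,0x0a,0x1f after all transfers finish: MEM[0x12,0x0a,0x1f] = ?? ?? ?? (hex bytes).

  after D0: wrote 2B at 0x0e = 7cb8
  after D1: wrote 3B at 0x07 = 176836
  after D2: wrote 3B at 0x04 = 03edf8
  after D3: wrote 6B at 0x0c = 03edf8176836
  after D4: wrote 7B at 0x12 = d803edf8176836
  after D5: wrote 2B at 0x1e = f817
query mem[0x12]=0xd8, mem[0x0a]=0xe9, mem[0x1f]=0x17

MEM[0x12,0x0a,0x1f] = d8 e9 17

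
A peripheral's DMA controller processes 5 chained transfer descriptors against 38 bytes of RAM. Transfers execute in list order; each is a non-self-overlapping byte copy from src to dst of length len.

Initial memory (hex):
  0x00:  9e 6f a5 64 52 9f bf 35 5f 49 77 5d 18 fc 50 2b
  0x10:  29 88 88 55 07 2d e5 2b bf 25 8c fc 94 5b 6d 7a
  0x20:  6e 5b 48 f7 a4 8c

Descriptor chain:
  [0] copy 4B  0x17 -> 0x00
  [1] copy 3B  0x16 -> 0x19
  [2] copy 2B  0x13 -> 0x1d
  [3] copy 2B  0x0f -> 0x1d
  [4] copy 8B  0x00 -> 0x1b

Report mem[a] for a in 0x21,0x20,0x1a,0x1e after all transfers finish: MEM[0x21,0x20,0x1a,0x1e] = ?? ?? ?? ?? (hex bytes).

MEM[0x21,0x20,0x1a,0x1e] = bf 9f 2b 8c

#0 dst[0x00+4] := {0x2b,0xbf,0x25,0x8c}
#1 dst[0x19+3] := {0xe5,0x2b,0xbf}
#2 dst[0x1d+2] := {0x55,0x07}
#3 dst[0x1d+2] := {0x2b,0x29}
#4 dst[0x1b+8] := {0x2b,0xbf,0x25,0x8c,0x52,0x9f,0xbf,0x35}
query mem[0x21]=0xbf, mem[0x20]=0x9f, mem[0x1a]=0x2b, mem[0x1e]=0x8c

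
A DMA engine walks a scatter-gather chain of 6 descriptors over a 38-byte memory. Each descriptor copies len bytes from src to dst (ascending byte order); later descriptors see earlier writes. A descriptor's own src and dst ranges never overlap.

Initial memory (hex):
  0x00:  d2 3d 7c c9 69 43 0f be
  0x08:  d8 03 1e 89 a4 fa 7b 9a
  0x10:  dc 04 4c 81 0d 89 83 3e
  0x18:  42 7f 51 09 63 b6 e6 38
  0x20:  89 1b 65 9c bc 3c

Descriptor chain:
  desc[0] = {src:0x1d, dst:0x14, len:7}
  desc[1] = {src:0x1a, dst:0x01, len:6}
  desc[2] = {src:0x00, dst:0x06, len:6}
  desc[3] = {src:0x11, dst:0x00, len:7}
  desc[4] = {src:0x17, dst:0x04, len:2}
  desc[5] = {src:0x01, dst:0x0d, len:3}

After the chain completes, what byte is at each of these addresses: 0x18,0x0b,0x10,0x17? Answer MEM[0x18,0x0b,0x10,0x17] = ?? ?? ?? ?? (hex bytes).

[0] 0x1d->0x14 len=7 : b6 e6 38 89 1b 65 9c
[1] 0x1a->0x01 len=6 : 9c 09 63 b6 e6 38
[2] 0x00->0x06 len=6 : d2 9c 09 63 b6 e6
[3] 0x11->0x00 len=7 : 04 4c 81 b6 e6 38 89
[4] 0x17->0x04 len=2 : 89 1b
[5] 0x01->0x0d len=3 : 4c 81 b6
query mem[0x18]=0x1b, mem[0x0b]=0xe6, mem[0x10]=0xdc, mem[0x17]=0x89

MEM[0x18,0x0b,0x10,0x17] = 1b e6 dc 89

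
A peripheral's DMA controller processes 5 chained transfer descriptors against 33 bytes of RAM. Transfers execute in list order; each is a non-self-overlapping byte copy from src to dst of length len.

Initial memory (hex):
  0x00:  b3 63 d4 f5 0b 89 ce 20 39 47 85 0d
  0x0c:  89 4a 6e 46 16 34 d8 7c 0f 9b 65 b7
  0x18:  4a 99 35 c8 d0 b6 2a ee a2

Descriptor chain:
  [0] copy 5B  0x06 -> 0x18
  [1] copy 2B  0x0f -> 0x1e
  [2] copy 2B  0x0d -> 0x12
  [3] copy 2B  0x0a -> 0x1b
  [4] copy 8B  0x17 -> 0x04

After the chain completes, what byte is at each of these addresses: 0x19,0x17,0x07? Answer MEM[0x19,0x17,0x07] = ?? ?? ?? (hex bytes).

MEM[0x19,0x17,0x07] = 20 b7 39

  after D0: wrote 5B at 0x18 = ce20394785
  after D1: wrote 2B at 0x1e = 4616
  after D2: wrote 2B at 0x12 = 4a6e
  after D3: wrote 2B at 0x1b = 850d
  after D4: wrote 8B at 0x04 = b7ce2039850db646
query mem[0x19]=0x20, mem[0x17]=0xb7, mem[0x07]=0x39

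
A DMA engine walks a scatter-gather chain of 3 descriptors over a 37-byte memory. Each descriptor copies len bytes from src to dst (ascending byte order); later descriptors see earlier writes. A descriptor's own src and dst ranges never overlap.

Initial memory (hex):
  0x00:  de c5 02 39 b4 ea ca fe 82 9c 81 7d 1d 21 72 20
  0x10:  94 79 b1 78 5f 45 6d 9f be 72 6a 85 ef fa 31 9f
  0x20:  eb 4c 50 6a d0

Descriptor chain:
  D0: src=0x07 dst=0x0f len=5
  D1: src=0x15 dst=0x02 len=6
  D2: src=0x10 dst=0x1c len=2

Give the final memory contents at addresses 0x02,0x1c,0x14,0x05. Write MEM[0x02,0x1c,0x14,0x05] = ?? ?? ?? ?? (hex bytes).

D0: mem[0x0f..0x13] <- [fe 82 9c 81 7d]
D1: mem[0x02..0x07] <- [45 6d 9f be 72 6a]
D2: mem[0x1c..0x1d] <- [82 9c]
query mem[0x02]=0x45, mem[0x1c]=0x82, mem[0x14]=0x5f, mem[0x05]=0xbe

MEM[0x02,0x1c,0x14,0x05] = 45 82 5f be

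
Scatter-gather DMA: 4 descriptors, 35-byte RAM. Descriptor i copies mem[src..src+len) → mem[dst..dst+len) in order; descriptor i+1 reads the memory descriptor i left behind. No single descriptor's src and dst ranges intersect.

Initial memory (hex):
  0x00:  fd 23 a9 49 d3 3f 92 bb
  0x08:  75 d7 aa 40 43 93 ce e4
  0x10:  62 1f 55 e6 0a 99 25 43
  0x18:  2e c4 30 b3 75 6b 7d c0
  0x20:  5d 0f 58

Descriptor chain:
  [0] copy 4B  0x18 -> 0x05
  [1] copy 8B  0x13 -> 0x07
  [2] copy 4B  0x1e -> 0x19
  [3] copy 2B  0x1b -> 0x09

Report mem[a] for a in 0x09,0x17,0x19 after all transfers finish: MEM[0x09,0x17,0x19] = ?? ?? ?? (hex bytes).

[0] 0x18->0x05 len=4 : 2e c4 30 b3
[1] 0x13->0x07 len=8 : e6 0a 99 25 43 2e c4 30
[2] 0x1e->0x19 len=4 : 7d c0 5d 0f
[3] 0x1b->0x09 len=2 : 5d 0f
query mem[0x09]=0x5d, mem[0x17]=0x43, mem[0x19]=0x7d

MEM[0x09,0x17,0x19] = 5d 43 7d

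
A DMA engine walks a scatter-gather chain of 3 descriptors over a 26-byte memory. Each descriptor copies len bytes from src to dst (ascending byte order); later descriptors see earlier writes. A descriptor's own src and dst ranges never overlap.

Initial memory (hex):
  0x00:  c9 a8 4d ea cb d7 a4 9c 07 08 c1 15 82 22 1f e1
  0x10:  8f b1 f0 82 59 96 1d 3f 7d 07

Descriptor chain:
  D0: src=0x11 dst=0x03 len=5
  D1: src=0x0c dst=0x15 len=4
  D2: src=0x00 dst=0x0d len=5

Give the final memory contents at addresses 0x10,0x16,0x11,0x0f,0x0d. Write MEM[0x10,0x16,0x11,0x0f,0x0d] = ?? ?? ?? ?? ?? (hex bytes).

MEM[0x10,0x16,0x11,0x0f,0x0d] = b1 22 f0 4d c9

[0] 0x11->0x03 len=5 : b1 f0 82 59 96
[1] 0x0c->0x15 len=4 : 82 22 1f e1
[2] 0x00->0x0d len=5 : c9 a8 4d b1 f0
query mem[0x10]=0xb1, mem[0x16]=0x22, mem[0x11]=0xf0, mem[0x0f]=0x4d, mem[0x0d]=0xc9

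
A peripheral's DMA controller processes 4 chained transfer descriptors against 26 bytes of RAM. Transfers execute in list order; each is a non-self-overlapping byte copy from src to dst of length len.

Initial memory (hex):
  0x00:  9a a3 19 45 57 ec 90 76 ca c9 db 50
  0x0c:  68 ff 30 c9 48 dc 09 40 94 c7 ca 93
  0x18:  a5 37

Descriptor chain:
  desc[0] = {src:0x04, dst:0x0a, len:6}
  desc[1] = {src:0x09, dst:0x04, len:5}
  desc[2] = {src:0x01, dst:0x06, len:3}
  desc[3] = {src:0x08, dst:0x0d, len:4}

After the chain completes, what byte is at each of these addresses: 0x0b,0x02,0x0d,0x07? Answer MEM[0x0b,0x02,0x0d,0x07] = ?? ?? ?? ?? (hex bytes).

  after D0: wrote 6B at 0x0a = 57ec9076cac9
  after D1: wrote 5B at 0x04 = c957ec9076
  after D2: wrote 3B at 0x06 = a31945
  after D3: wrote 4B at 0x0d = 45c957ec
query mem[0x0b]=0xec, mem[0x02]=0x19, mem[0x0d]=0x45, mem[0x07]=0x19

MEM[0x0b,0x02,0x0d,0x07] = ec 19 45 19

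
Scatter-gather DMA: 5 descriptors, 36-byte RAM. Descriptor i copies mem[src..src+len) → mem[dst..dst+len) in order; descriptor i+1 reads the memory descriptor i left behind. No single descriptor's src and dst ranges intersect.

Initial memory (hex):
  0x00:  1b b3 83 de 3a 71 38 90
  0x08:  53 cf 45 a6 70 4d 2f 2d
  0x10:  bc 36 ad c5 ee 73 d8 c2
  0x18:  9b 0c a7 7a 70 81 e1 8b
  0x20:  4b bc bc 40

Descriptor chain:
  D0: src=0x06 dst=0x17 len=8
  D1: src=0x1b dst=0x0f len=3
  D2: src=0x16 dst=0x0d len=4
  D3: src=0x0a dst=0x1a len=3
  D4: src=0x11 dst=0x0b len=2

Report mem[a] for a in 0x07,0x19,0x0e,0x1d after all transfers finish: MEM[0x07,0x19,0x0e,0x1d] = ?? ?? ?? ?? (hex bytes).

#0 dst[0x17+8] := {0x38,0x90,0x53,0xcf,0x45,0xa6,0x70,0x4d}
#1 dst[0x0f+3] := {0x45,0xa6,0x70}
#2 dst[0x0d+4] := {0xd8,0x38,0x90,0x53}
#3 dst[0x1a+3] := {0x45,0xa6,0x70}
#4 dst[0x0b+2] := {0x70,0xad}
query mem[0x07]=0x90, mem[0x19]=0x53, mem[0x0e]=0x38, mem[0x1d]=0x70

MEM[0x07,0x19,0x0e,0x1d] = 90 53 38 70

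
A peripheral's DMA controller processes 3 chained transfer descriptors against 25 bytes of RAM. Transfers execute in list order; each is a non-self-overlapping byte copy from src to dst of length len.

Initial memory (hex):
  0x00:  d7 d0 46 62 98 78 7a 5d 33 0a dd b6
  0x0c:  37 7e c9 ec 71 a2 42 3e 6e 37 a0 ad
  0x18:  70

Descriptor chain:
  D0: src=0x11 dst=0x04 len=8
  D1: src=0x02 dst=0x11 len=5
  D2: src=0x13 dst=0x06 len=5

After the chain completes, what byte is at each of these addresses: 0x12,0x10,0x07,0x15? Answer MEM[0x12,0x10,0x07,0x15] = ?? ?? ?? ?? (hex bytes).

MEM[0x12,0x10,0x07,0x15] = 62 71 42 3e

  after D0: wrote 8B at 0x04 = a2423e6e37a0ad70
  after D1: wrote 5B at 0x11 = 4662a2423e
  after D2: wrote 5B at 0x06 = a2423ea0ad
query mem[0x12]=0x62, mem[0x10]=0x71, mem[0x07]=0x42, mem[0x15]=0x3e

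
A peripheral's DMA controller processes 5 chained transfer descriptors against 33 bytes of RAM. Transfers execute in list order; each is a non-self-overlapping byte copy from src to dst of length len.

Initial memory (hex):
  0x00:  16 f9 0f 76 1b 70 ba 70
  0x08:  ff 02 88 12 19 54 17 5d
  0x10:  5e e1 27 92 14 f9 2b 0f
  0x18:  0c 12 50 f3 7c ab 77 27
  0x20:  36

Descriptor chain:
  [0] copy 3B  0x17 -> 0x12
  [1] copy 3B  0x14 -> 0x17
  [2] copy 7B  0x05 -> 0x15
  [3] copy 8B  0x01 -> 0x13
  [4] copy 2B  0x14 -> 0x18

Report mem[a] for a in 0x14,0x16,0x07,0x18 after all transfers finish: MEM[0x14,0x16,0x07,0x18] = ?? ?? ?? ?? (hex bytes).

D0: mem[0x12..0x14] <- [0f 0c 12]
D1: mem[0x17..0x19] <- [12 f9 2b]
D2: mem[0x15..0x1b] <- [70 ba 70 ff 02 88 12]
D3: mem[0x13..0x1a] <- [f9 0f 76 1b 70 ba 70 ff]
D4: mem[0x18..0x19] <- [0f 76]
query mem[0x14]=0x0f, mem[0x16]=0x1b, mem[0x07]=0x70, mem[0x18]=0x0f

MEM[0x14,0x16,0x07,0x18] = 0f 1b 70 0f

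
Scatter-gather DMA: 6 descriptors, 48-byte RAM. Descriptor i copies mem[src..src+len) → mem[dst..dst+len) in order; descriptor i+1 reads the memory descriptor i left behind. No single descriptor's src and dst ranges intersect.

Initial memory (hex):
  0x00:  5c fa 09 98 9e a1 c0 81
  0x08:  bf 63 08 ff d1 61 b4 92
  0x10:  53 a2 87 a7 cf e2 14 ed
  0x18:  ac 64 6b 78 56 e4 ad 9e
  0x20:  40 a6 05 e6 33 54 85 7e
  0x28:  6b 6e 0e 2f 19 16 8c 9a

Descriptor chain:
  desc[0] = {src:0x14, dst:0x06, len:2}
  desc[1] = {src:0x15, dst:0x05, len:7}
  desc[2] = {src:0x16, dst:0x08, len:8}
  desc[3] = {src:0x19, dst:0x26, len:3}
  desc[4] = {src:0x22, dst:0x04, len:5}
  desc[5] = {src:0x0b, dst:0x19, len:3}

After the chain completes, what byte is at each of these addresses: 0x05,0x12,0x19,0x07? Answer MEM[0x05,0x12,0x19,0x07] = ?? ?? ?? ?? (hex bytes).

  after D0: wrote 2B at 0x06 = cfe2
  after D1: wrote 7B at 0x05 = e214edac646b78
  after D2: wrote 8B at 0x08 = 14edac646b7856e4
  after D3: wrote 3B at 0x26 = 646b78
  after D4: wrote 5B at 0x04 = 05e6335464
  after D5: wrote 3B at 0x19 = 646b78
query mem[0x05]=0xe6, mem[0x12]=0x87, mem[0x19]=0x64, mem[0x07]=0x54

MEM[0x05,0x12,0x19,0x07] = e6 87 64 54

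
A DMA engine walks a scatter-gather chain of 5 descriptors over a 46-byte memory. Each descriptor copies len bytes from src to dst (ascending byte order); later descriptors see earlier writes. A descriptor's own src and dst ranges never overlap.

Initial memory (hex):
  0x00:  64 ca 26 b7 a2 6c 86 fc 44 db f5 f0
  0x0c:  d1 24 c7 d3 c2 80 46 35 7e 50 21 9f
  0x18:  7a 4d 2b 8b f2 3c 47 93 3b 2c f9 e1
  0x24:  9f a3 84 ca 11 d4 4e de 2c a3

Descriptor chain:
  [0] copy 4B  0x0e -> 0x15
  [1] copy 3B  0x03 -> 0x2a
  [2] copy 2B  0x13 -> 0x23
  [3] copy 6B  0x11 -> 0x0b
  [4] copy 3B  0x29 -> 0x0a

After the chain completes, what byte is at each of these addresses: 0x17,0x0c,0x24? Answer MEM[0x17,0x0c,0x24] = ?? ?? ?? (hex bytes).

#0 dst[0x15+4] := {0xc7,0xd3,0xc2,0x80}
#1 dst[0x2a+3] := {0xb7,0xa2,0x6c}
#2 dst[0x23+2] := {0x35,0x7e}
#3 dst[0x0b+6] := {0x80,0x46,0x35,0x7e,0xc7,0xd3}
#4 dst[0x0a+3] := {0xd4,0xb7,0xa2}
query mem[0x17]=0xc2, mem[0x0c]=0xa2, mem[0x24]=0x7e

MEM[0x17,0x0c,0x24] = c2 a2 7e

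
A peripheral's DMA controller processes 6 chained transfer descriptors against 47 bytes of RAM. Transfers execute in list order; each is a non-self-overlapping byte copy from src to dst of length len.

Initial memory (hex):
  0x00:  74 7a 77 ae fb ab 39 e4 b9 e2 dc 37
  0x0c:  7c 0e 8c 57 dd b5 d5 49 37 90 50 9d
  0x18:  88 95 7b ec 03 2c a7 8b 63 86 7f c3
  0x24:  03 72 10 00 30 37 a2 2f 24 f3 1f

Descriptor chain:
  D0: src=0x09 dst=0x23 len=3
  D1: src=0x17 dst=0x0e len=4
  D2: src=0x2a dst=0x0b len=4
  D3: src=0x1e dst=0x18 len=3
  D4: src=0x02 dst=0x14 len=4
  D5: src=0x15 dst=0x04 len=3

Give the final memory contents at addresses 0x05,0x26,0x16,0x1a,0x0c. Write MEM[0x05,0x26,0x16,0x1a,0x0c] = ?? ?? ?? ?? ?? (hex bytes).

D0: mem[0x23..0x25] <- [e2 dc 37]
D1: mem[0x0e..0x11] <- [9d 88 95 7b]
D2: mem[0x0b..0x0e] <- [a2 2f 24 f3]
D3: mem[0x18..0x1a] <- [a7 8b 63]
D4: mem[0x14..0x17] <- [77 ae fb ab]
D5: mem[0x04..0x06] <- [ae fb ab]
query mem[0x05]=0xfb, mem[0x26]=0x10, mem[0x16]=0xfb, mem[0x1a]=0x63, mem[0x0c]=0x2f

MEM[0x05,0x26,0x16,0x1a,0x0c] = fb 10 fb 63 2f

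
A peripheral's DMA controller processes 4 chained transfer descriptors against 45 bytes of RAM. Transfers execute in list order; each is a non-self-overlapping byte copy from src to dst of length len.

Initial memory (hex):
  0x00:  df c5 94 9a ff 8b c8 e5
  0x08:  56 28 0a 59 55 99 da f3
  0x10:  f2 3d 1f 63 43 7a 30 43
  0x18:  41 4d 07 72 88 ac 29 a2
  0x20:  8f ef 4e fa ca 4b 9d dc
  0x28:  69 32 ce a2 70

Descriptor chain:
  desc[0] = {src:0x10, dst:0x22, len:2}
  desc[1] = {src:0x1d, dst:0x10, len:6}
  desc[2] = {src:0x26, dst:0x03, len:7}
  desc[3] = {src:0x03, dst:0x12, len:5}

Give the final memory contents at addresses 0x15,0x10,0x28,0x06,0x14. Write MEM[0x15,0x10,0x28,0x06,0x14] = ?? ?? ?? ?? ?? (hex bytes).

MEM[0x15,0x10,0x28,0x06,0x14] = 32 ac 69 32 69

#0 dst[0x22+2] := {0xf2,0x3d}
#1 dst[0x10+6] := {0xac,0x29,0xa2,0x8f,0xef,0xf2}
#2 dst[0x03+7] := {0x9d,0xdc,0x69,0x32,0xce,0xa2,0x70}
#3 dst[0x12+5] := {0x9d,0xdc,0x69,0x32,0xce}
query mem[0x15]=0x32, mem[0x10]=0xac, mem[0x28]=0x69, mem[0x06]=0x32, mem[0x14]=0x69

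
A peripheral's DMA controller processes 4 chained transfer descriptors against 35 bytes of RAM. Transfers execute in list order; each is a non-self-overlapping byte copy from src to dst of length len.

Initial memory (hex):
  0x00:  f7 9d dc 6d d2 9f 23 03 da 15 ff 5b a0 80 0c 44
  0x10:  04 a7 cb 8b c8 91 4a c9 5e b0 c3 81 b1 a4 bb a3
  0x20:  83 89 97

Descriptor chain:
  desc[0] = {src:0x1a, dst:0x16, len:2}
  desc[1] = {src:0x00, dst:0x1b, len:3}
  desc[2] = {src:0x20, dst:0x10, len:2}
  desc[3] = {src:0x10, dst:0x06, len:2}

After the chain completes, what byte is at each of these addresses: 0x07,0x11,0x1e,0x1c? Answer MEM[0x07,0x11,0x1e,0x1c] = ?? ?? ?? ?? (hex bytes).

[0] 0x1a->0x16 len=2 : c3 81
[1] 0x00->0x1b len=3 : f7 9d dc
[2] 0x20->0x10 len=2 : 83 89
[3] 0x10->0x06 len=2 : 83 89
query mem[0x07]=0x89, mem[0x11]=0x89, mem[0x1e]=0xbb, mem[0x1c]=0x9d

MEM[0x07,0x11,0x1e,0x1c] = 89 89 bb 9d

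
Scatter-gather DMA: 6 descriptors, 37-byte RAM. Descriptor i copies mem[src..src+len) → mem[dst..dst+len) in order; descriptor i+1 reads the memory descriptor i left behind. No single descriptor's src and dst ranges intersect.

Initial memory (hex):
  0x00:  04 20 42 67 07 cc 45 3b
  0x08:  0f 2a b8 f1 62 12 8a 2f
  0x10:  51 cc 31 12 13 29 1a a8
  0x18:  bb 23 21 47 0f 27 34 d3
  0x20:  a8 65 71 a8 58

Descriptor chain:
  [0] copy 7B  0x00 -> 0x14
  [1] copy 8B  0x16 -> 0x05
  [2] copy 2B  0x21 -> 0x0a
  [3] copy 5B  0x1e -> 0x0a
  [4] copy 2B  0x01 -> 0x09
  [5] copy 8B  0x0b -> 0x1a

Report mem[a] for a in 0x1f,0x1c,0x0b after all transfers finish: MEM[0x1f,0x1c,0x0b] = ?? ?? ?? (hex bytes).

MEM[0x1f,0x1c,0x0b] = 51 65 d3

  after D0: wrote 7B at 0x14 = 0420426707cc45
  after D1: wrote 8B at 0x05 = 426707cc45470f27
  after D2: wrote 2B at 0x0a = 6571
  after D3: wrote 5B at 0x0a = 34d3a86571
  after D4: wrote 2B at 0x09 = 2042
  after D5: wrote 8B at 0x1a = d3a865712f51cc31
query mem[0x1f]=0x51, mem[0x1c]=0x65, mem[0x0b]=0xd3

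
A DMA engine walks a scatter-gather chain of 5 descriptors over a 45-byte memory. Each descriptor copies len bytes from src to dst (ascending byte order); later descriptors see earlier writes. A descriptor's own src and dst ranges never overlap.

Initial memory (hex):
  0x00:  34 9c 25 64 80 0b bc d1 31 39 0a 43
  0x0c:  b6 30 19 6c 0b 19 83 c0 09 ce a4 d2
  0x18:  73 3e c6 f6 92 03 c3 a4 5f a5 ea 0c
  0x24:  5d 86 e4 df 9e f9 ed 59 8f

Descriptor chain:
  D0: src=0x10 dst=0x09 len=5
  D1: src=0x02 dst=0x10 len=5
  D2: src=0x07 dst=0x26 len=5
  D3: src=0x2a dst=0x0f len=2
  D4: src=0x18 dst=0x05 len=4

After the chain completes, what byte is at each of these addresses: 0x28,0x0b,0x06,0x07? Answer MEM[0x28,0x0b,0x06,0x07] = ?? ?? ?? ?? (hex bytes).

#0 dst[0x09+5] := {0x0b,0x19,0x83,0xc0,0x09}
#1 dst[0x10+5] := {0x25,0x64,0x80,0x0b,0xbc}
#2 dst[0x26+5] := {0xd1,0x31,0x0b,0x19,0x83}
#3 dst[0x0f+2] := {0x83,0x59}
#4 dst[0x05+4] := {0x73,0x3e,0xc6,0xf6}
query mem[0x28]=0x0b, mem[0x0b]=0x83, mem[0x06]=0x3e, mem[0x07]=0xc6

MEM[0x28,0x0b,0x06,0x07] = 0b 83 3e c6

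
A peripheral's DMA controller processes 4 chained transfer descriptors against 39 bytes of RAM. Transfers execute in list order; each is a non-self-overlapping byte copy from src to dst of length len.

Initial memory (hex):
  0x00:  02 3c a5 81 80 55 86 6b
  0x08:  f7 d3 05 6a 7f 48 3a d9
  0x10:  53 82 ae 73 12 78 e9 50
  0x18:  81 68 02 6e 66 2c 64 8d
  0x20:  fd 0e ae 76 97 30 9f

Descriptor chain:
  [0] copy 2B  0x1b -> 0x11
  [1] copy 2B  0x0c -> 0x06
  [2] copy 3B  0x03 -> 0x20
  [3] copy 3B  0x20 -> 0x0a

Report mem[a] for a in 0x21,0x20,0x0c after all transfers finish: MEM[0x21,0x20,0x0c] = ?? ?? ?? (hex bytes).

MEM[0x21,0x20,0x0c] = 80 81 55

D0: mem[0x11..0x12] <- [6e 66]
D1: mem[0x06..0x07] <- [7f 48]
D2: mem[0x20..0x22] <- [81 80 55]
D3: mem[0x0a..0x0c] <- [81 80 55]
query mem[0x21]=0x80, mem[0x20]=0x81, mem[0x0c]=0x55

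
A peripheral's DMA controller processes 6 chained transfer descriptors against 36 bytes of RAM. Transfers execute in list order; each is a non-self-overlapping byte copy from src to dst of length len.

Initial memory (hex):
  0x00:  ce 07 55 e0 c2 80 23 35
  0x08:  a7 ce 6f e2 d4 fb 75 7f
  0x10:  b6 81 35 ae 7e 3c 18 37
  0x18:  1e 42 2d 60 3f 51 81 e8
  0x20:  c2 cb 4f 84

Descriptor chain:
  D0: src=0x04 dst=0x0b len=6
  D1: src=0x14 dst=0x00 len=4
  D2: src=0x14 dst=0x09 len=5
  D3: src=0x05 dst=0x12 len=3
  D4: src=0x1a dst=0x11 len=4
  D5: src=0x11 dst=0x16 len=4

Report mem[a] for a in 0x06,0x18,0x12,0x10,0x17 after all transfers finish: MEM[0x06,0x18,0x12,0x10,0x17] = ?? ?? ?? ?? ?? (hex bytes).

#0 dst[0x0b+6] := {0xc2,0x80,0x23,0x35,0xa7,0xce}
#1 dst[0x00+4] := {0x7e,0x3c,0x18,0x37}
#2 dst[0x09+5] := {0x7e,0x3c,0x18,0x37,0x1e}
#3 dst[0x12+3] := {0x80,0x23,0x35}
#4 dst[0x11+4] := {0x2d,0x60,0x3f,0x51}
#5 dst[0x16+4] := {0x2d,0x60,0x3f,0x51}
query mem[0x06]=0x23, mem[0x18]=0x3f, mem[0x12]=0x60, mem[0x10]=0xce, mem[0x17]=0x60

MEM[0x06,0x18,0x12,0x10,0x17] = 23 3f 60 ce 60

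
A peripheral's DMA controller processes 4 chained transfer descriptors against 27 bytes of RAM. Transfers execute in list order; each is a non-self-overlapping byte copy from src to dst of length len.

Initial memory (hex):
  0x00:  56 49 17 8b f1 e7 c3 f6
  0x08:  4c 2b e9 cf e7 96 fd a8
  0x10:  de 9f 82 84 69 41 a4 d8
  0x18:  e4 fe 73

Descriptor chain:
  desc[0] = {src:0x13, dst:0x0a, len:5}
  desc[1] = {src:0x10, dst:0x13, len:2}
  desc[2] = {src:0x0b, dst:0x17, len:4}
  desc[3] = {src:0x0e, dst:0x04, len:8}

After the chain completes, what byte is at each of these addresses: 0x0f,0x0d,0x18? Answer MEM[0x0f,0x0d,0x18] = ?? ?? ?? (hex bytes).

[0] 0x13->0x0a len=5 : 84 69 41 a4 d8
[1] 0x10->0x13 len=2 : de 9f
[2] 0x0b->0x17 len=4 : 69 41 a4 d8
[3] 0x0e->0x04 len=8 : d8 a8 de 9f 82 de 9f 41
query mem[0x0f]=0xa8, mem[0x0d]=0xa4, mem[0x18]=0x41

MEM[0x0f,0x0d,0x18] = a8 a4 41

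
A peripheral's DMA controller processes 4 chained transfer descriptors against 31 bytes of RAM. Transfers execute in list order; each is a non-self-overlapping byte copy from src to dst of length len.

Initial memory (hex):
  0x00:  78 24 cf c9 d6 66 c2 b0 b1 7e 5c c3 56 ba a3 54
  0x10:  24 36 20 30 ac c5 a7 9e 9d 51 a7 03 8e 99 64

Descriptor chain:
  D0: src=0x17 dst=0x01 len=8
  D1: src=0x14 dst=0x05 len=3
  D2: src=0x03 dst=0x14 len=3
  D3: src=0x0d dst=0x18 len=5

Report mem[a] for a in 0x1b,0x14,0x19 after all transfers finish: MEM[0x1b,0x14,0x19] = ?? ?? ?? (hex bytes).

#0 dst[0x01+8] := {0x9e,0x9d,0x51,0xa7,0x03,0x8e,0x99,0x64}
#1 dst[0x05+3] := {0xac,0xc5,0xa7}
#2 dst[0x14+3] := {0x51,0xa7,0xac}
#3 dst[0x18+5] := {0xba,0xa3,0x54,0x24,0x36}
query mem[0x1b]=0x24, mem[0x14]=0x51, mem[0x19]=0xa3

MEM[0x1b,0x14,0x19] = 24 51 a3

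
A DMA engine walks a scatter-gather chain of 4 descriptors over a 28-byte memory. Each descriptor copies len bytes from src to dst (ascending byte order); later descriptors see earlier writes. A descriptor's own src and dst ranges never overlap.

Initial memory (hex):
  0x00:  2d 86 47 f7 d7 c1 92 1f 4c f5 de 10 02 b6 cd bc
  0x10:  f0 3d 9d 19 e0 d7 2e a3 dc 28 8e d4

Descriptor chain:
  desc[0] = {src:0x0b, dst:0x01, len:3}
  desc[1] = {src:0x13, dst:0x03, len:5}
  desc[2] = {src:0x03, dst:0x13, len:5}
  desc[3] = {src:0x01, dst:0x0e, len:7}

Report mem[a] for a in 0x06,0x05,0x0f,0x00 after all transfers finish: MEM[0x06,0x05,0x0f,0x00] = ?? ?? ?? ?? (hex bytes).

MEM[0x06,0x05,0x0f,0x00] = 2e d7 02 2d

D0: mem[0x01..0x03] <- [10 02 b6]
D1: mem[0x03..0x07] <- [19 e0 d7 2e a3]
D2: mem[0x13..0x17] <- [19 e0 d7 2e a3]
D3: mem[0x0e..0x14] <- [10 02 19 e0 d7 2e a3]
query mem[0x06]=0x2e, mem[0x05]=0xd7, mem[0x0f]=0x02, mem[0x00]=0x2d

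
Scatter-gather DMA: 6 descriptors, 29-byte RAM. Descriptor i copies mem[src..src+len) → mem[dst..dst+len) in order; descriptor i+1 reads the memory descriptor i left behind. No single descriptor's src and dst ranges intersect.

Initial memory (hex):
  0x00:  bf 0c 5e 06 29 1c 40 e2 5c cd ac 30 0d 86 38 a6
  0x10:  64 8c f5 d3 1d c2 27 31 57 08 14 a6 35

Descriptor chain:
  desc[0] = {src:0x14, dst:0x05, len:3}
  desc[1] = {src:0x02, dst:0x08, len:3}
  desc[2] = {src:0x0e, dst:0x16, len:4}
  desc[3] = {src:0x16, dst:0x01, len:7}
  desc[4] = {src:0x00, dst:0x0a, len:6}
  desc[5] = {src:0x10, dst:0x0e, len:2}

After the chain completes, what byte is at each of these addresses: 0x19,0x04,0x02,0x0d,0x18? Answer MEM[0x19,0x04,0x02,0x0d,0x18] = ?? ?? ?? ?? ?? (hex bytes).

MEM[0x19,0x04,0x02,0x0d,0x18] = 8c 8c a6 64 64

[0] 0x14->0x05 len=3 : 1d c2 27
[1] 0x02->0x08 len=3 : 5e 06 29
[2] 0x0e->0x16 len=4 : 38 a6 64 8c
[3] 0x16->0x01 len=7 : 38 a6 64 8c 14 a6 35
[4] 0x00->0x0a len=6 : bf 38 a6 64 8c 14
[5] 0x10->0x0e len=2 : 64 8c
query mem[0x19]=0x8c, mem[0x04]=0x8c, mem[0x02]=0xa6, mem[0x0d]=0x64, mem[0x18]=0x64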